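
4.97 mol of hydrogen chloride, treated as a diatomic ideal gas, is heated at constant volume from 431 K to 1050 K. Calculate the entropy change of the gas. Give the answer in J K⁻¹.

ΔS = 92 J/K

At constant volume, ΔS = nC_V ln(T₂/T₁) with C_V = 5R/2 = 20.79 J mol⁻¹ K⁻¹.
ΔS = 4.97 × 20.79 × ln(1050/431) = 92 J/K.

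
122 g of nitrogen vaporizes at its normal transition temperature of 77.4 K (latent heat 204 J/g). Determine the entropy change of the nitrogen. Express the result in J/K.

Heat absorbed by the substance: Q = mL = 122 × 204 = 24888 J.
At constant T, ΔS = Q_rev/T = 24888 / 77.4 = 322 J/K.

ΔS = 322 J/K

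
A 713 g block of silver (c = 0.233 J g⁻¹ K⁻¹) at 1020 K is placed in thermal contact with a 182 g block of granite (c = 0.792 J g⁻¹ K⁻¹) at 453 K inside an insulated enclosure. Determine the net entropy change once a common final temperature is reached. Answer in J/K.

Energy balance: T_f = (m₁c₁T₁ + m₂c₂T₂)/(m₁c₁ + m₂c₂) = 756.59 K.
ΔS₁ = m₁c₁ ln(T_f/T₁) = 166.129 × ln(756.59/1020) = -49.63 J/K.
ΔS₂ = m₂c₂ ln(T_f/T₂) = 144.144 × ln(756.59/453) = 73.94 J/K.
ΔS_total = -49.63 + 73.94 = 24.3 J/K.

ΔS_total = 24.3 J/K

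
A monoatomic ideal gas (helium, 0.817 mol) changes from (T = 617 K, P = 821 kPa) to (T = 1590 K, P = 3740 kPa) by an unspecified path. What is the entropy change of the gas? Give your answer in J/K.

ΔS = nC_p ln(T₂/T₁) − nR ln(P₂/P₁), with C_p = 5R/2 = 20.79 J mol⁻¹ K⁻¹ for a monoatomic ideal gas.
ΔS = 0.817 × [20.79 × ln(1590/617) − 8.314 × ln(3740/821)] = 5.78 J/K.

ΔS = 5.78 J/K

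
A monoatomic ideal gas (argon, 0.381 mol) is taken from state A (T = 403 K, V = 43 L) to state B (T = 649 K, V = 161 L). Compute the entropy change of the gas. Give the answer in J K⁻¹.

ΔS = 6.45 J/K

Entropy is a state function: ΔS = nC_V ln(T₂/T₁) + nR ln(V₂/V₁), with C_V = 3R/2 = 12.47 J mol⁻¹ K⁻¹ for a monoatomic ideal gas.
ΔS = 0.381 × [12.47 × ln(649/403) + 8.314 × ln(161/43)] = 6.45 J/K.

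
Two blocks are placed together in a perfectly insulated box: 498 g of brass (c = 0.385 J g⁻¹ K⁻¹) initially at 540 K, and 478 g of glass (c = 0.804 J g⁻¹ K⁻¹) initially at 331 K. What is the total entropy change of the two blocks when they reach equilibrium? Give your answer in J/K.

ΔS_total = 16 J/K

Energy balance: T_f = (m₁c₁T₁ + m₂c₂T₂)/(m₁c₁ + m₂c₂) = 400.56 K.
ΔS₁ = m₁c₁ ln(T_f/T₁) = 191.73 × ln(400.56/540) = -57.27 J/K.
ΔS₂ = m₂c₂ ln(T_f/T₂) = 384.312 × ln(400.56/331) = 73.31 J/K.
ΔS_total = -57.27 + 73.31 = 16 J/K.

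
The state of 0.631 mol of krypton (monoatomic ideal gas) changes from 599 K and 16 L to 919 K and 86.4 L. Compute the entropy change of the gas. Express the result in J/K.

Entropy is a state function: ΔS = nC_V ln(T₂/T₁) + nR ln(V₂/V₁), with C_V = 3R/2 = 12.47 J mol⁻¹ K⁻¹ for a monoatomic ideal gas.
ΔS = 0.631 × [12.47 × ln(919/599) + 8.314 × ln(86.4/16)] = 12.2 J/K.

ΔS = 12.2 J/K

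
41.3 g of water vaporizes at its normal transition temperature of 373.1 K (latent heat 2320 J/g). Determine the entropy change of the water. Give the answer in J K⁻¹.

ΔS = 257 J/K

Heat absorbed by the substance: Q = mL = 41.3 × 2320 = 95816 J.
At constant T, ΔS = Q_rev/T = 95816 / 373.1 = 257 J/K.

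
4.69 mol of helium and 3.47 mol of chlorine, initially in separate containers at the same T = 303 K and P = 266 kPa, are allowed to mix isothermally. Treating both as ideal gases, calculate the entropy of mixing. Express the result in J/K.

ΔS_mix = 46.3 J/K

Mole fractions: x_A = 4.69/8.16 = 0.575, x_B = 0.425.
ΔS_mix = −R(n_A ln x_A + n_B ln x_B) = −8.314 × (4.69 ln 0.575 + 3.47 ln 0.425) = 46.3 J/K.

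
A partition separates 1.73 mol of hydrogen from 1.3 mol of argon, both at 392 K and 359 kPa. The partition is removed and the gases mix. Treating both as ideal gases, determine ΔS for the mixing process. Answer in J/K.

ΔS_mix = 17.2 J/K

Mole fractions: x_A = 1.73/3.03 = 0.571, x_B = 0.429.
ΔS_mix = −R(n_A ln x_A + n_B ln x_B) = −8.314 × (1.73 ln 0.571 + 1.3 ln 0.429) = 17.2 J/K.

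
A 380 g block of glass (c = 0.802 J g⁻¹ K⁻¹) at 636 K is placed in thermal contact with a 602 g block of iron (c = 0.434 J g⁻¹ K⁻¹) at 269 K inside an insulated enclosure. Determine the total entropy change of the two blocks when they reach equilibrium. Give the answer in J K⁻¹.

ΔS_total = 49.5 J/K

Energy balance: T_f = (m₁c₁T₁ + m₂c₂T₂)/(m₁c₁ + m₂c₂) = 466.6 K.
ΔS₁ = m₁c₁ ln(T_f/T₁) = 304.76 × ln(466.6/636) = -94.39 J/K.
ΔS₂ = m₂c₂ ln(T_f/T₂) = 261.268 × ln(466.6/269) = 143.9 J/K.
ΔS_total = -94.39 + 143.9 = 49.5 J/K.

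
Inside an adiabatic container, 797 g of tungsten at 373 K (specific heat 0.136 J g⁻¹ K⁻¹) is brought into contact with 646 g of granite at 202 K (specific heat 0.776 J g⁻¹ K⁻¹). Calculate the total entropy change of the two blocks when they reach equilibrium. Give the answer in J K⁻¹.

ΔS_total = 19 J/K

Energy balance: T_f = (m₁c₁T₁ + m₂c₂T₂)/(m₁c₁ + m₂c₂) = 232.4 K.
ΔS₁ = m₁c₁ ln(T_f/T₁) = 108.392 × ln(232.4/373) = -51.28 J/K.
ΔS₂ = m₂c₂ ln(T_f/T₂) = 501.296 × ln(232.4/202) = 70.28 J/K.
ΔS_total = -51.28 + 70.28 = 19 J/K.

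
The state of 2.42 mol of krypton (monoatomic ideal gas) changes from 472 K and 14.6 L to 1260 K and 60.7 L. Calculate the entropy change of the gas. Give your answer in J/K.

ΔS = 58.3 J/K

Entropy is a state function: ΔS = nC_V ln(T₂/T₁) + nR ln(V₂/V₁), with C_V = 3R/2 = 12.47 J mol⁻¹ K⁻¹ for a monoatomic ideal gas.
ΔS = 2.42 × [12.47 × ln(1260/472) + 8.314 × ln(60.7/14.6)] = 58.3 J/K.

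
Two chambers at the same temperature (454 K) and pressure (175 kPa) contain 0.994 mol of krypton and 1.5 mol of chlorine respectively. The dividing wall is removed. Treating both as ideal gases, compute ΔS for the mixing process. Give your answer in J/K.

Mole fractions: x_A = 0.994/2.49 = 0.399, x_B = 0.601.
ΔS_mix = −R(n_A ln x_A + n_B ln x_B) = −8.314 × (0.994 ln 0.399 + 1.5 ln 0.601) = 13.9 J/K.

ΔS_mix = 13.9 J/K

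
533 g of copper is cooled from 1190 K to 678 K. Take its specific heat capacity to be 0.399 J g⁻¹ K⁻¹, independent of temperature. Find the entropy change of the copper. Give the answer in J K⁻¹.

ΔS = -120 J/K

ΔS = ∫dQ_rev/T = m c ln(T₂/T₁) = 533 × 0.399 × ln(678/1190) = -120 J/K.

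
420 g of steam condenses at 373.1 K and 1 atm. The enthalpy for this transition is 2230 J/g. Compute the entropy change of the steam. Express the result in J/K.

Heat released by the substance: Q = −mL = −420 × 2230 = −936600 J.
At constant T, ΔS = Q_rev/T = −936600 / 373.1 = -2510 J/K.

ΔS = -2510 J/K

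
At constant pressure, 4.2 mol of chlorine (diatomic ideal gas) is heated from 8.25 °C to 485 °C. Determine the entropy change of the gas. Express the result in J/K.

ΔS = 121 J/K

In kelvin: T₁ = 281.4 K, T₂ = 758.15 K. At constant pressure, ΔS = nC_p ln(T₂/T₁) with C_p = 7R/2 = 29.1 J mol⁻¹ K⁻¹.
ΔS = 4.2 × 29.1 × ln(758.15/281.4) = 121 J/K.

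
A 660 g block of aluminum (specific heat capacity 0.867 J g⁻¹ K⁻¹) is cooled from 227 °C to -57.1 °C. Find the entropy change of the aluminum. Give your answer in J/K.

ΔS = -480 J/K

In kelvin: T₁ = 500.15 K, T₂ = 216.05 K. ΔS = ∫dQ_rev/T = m c ln(T₂/T₁) = 660 × 0.867 × ln(216.05/500.15) = -480 J/K.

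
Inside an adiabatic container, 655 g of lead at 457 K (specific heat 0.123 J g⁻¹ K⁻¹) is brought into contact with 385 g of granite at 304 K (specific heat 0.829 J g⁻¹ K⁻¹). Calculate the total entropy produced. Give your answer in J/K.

Energy balance: T_f = (m₁c₁T₁ + m₂c₂T₂)/(m₁c₁ + m₂c₂) = 334.84 K.
ΔS₁ = m₁c₁ ln(T_f/T₁) = 80.565 × ln(334.84/457) = -25.06 J/K.
ΔS₂ = m₂c₂ ln(T_f/T₂) = 319.165 × ln(334.84/304) = 30.84 J/K.
ΔS_total = -25.06 + 30.84 = 5.78 J/K.

ΔS_total = 5.78 J/K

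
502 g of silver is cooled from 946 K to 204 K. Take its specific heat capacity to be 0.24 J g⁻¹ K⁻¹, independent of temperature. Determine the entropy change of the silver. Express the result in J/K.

ΔS = -185 J/K

ΔS = ∫dQ_rev/T = m c ln(T₂/T₁) = 502 × 0.24 × ln(204/946) = -185 J/K.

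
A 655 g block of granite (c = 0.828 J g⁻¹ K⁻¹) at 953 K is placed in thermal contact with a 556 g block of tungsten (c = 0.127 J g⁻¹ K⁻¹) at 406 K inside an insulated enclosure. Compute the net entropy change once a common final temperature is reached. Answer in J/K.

ΔS_total = 18.3 J/K

Energy balance: T_f = (m₁c₁T₁ + m₂c₂T₂)/(m₁c₁ + m₂c₂) = 889.99 K.
ΔS₁ = m₁c₁ ln(T_f/T₁) = 542.34 × ln(889.99/953) = -37.1 J/K.
ΔS₂ = m₂c₂ ln(T_f/T₂) = 70.612 × ln(889.99/406) = 55.42 J/K.
ΔS_total = -37.1 + 55.42 = 18.3 J/K.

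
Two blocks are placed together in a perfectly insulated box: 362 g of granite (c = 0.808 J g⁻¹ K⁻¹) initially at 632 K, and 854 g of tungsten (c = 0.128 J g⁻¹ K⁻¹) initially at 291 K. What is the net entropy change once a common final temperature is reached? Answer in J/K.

Energy balance: T_f = (m₁c₁T₁ + m₂c₂T₂)/(m₁c₁ + m₂c₂) = 539.23 K.
ΔS₁ = m₁c₁ ln(T_f/T₁) = 292.496 × ln(539.23/632) = -46.43 J/K.
ΔS₂ = m₂c₂ ln(T_f/T₂) = 109.312 × ln(539.23/291) = 67.43 J/K.
ΔS_total = -46.43 + 67.43 = 21 J/K.

ΔS_total = 21 J/K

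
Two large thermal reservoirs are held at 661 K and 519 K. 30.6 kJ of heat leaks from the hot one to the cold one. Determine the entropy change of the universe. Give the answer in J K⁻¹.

ΔS_hot = −Q/T_H = −30600/661 = -46.29 J/K and ΔS_cold = +Q/T_C = 30600/519 = 58.96 J/K.
ΔS_total = -46.29 + 58.96 = 12.7 J/K, positive as the second law requires.

ΔS_total = 12.7 J/K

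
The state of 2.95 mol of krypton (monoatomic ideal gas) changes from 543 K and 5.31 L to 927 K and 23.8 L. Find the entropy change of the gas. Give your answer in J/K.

ΔS = 56.5 J/K

Entropy is a state function: ΔS = nC_V ln(T₂/T₁) + nR ln(V₂/V₁), with C_V = 3R/2 = 12.47 J mol⁻¹ K⁻¹ for a monoatomic ideal gas.
ΔS = 2.95 × [12.47 × ln(927/543) + 8.314 × ln(23.8/5.31)] = 56.5 J/K.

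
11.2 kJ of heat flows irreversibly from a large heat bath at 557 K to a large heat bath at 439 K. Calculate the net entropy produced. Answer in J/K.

ΔS_hot = −Q/T_H = −11200/557 = -20.11 J/K and ΔS_cold = +Q/T_C = 11200/439 = 25.51 J/K.
ΔS_total = -20.11 + 25.51 = 5.4 J/K, positive as the second law requires.

ΔS_total = 5.4 J/K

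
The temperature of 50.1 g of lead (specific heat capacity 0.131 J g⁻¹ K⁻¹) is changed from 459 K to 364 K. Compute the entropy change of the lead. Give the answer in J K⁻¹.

ΔS = ∫dQ_rev/T = m c ln(T₂/T₁) = 50.1 × 0.131 × ln(364/459) = -1.52 J/K.

ΔS = -1.52 J/K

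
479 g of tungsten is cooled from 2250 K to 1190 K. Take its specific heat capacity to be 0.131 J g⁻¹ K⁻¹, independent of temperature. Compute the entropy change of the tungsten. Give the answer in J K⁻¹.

ΔS = ∫dQ_rev/T = m c ln(T₂/T₁) = 479 × 0.131 × ln(1190/2250) = -40 J/K.

ΔS = -40 J/K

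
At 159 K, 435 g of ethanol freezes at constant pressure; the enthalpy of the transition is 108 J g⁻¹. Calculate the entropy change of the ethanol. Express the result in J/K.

Heat released by the substance: Q = −mL = −435 × 108 = −46980 J.
At constant T, ΔS = Q_rev/T = −46980 / 159 = -295 J/K.

ΔS = -295 J/K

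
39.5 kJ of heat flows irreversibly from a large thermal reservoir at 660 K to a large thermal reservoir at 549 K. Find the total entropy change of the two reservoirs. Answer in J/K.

ΔS_total = 12.1 J/K

ΔS_hot = −Q/T_H = −39500/660 = -59.85 J/K and ΔS_cold = +Q/T_C = 39500/549 = 71.95 J/K.
ΔS_total = -59.85 + 71.95 = 12.1 J/K, positive as the second law requires.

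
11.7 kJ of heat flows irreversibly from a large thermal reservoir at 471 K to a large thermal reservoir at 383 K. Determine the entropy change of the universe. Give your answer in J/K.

ΔS_total = 5.71 J/K

ΔS_hot = −Q/T_H = −11700/471 = -24.84 J/K and ΔS_cold = +Q/T_C = 11700/383 = 30.55 J/K.
ΔS_total = -24.84 + 30.55 = 5.71 J/K, positive as the second law requires.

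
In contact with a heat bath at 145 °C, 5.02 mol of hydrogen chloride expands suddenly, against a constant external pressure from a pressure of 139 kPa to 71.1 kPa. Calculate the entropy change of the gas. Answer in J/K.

Entropy is a state function, so ΔS_gas depends only on the end states.
For an isothermal ideal gas ΔS_gas = nR ln(P₁/P₂) = 5.02 × 8.314 × ln(139/71.1) = 28 J/K.

ΔS_gas = 28 J/K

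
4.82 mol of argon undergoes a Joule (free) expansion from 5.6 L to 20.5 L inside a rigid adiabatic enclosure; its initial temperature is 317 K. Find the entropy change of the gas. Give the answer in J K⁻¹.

ΔS_gas = 52 J/K

No heat is exchanged and no work is done, so the ideal-gas temperature stays constant.
Entropy is a state function; using a reversible isothermal path, ΔS_gas = nR ln(V₂/V₁) = 4.82 × 8.314 × ln(20.5/5.6) = 52 J/K.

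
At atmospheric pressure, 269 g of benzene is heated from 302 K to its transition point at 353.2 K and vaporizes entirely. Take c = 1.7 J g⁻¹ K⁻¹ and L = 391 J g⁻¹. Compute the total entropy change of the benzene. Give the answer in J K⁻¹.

Warming step: ΔS₁ = m c ln(T_tr/T_i) = 269 × 1.7 × ln(353.2/302) = 71.62 J/K.
Phase change: ΔS₂ = +mL/T_tr = 269 × 391 / 353.2 = 297.8 J/K.
ΔS_total = (71.62) + (297.8) = 369 J/K.

ΔS = 369 J/K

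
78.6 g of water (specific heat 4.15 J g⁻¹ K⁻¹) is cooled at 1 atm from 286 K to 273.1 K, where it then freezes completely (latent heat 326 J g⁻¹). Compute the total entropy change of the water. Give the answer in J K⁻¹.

Cooling step: ΔS₁ = m c ln(T_tr/T_i) = 78.6 × 4.15 × ln(273.1/286) = -15.05 J/K.
Phase change: ΔS₂ = −mL/T_tr = −78.6 × 326 / 273.1 = -93.82 J/K.
ΔS_total = (-15.05) + (-93.82) = -109 J/K.

ΔS = -109 J/K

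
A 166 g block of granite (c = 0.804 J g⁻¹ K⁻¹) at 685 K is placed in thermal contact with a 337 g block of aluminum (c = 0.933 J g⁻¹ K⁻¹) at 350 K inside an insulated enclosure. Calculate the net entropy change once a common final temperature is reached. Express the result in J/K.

ΔS_total = 22.8 J/K

Energy balance: T_f = (m₁c₁T₁ + m₂c₂T₂)/(m₁c₁ + m₂c₂) = 449.83 K.
ΔS₁ = m₁c₁ ln(T_f/T₁) = 133.464 × ln(449.83/685) = -56.13 J/K.
ΔS₂ = m₂c₂ ln(T_f/T₂) = 314.421 × ln(449.83/350) = 78.9 J/K.
ΔS_total = -56.13 + 78.9 = 22.8 J/K.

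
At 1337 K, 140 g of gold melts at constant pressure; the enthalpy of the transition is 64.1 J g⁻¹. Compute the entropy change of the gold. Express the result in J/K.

ΔS = 6.71 J/K

Heat absorbed by the substance: Q = mL = 140 × 64.1 = 8974 J.
At constant T, ΔS = Q_rev/T = 8974 / 1337 = 6.71 J/K.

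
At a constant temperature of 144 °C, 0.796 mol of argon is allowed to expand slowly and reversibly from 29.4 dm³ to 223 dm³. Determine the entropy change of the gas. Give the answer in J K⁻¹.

For an isothermal ideal gas ΔS_gas = nR ln(V₂/V₁) = 0.796 × 8.314 × ln(223/29.4) = 13.4 J/K.

ΔS_gas = 13.4 J/K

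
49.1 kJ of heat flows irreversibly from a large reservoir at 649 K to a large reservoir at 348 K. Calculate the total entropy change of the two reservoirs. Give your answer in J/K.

ΔS_hot = −Q/T_H = −49100/649 = -75.65 J/K and ΔS_cold = +Q/T_C = 49100/348 = 141.1 J/K.
ΔS_total = -75.65 + 141.1 = 65.4 J/K, positive as the second law requires.

ΔS_total = 65.4 J/K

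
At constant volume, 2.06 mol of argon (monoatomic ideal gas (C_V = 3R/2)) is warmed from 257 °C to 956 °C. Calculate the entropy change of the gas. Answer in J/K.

In kelvin: T₁ = 530.15 K, T₂ = 1229.15 K. At constant volume, ΔS = nC_V ln(T₂/T₁) with C_V = 3R/2 = 12.47 J mol⁻¹ K⁻¹.
ΔS = 2.06 × 12.47 × ln(1229.15/530.15) = 21.6 J/K.

ΔS = 21.6 J/K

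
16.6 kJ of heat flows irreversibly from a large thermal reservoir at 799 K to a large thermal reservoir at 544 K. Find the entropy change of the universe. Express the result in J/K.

ΔS_hot = −Q/T_H = −16600/799 = -20.776 J/K and ΔS_cold = +Q/T_C = 16600/544 = 30.515 J/K.
ΔS_total = -20.776 + 30.515 = 9.74 J/K, positive as the second law requires.

ΔS_total = 9.74 J/K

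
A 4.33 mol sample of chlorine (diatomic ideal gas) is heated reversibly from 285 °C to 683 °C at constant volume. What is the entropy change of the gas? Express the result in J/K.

In kelvin: T₁ = 558.15 K, T₂ = 956.15 K. At constant volume, ΔS = nC_V ln(T₂/T₁) with C_V = 5R/2 = 20.79 J mol⁻¹ K⁻¹.
ΔS = 4.33 × 20.79 × ln(956.15/558.15) = 48.4 J/K.

ΔS = 48.4 J/K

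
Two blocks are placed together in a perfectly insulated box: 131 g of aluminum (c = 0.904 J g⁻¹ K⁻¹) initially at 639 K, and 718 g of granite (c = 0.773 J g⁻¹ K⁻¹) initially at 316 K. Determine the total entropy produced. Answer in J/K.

ΔS_total = 27.9 J/K

Energy balance: T_f = (m₁c₁T₁ + m₂c₂T₂)/(m₁c₁ + m₂c₂) = 372.8 K.
ΔS₁ = m₁c₁ ln(T_f/T₁) = 118.424 × ln(372.8/639) = -63.81 J/K.
ΔS₂ = m₂c₂ ln(T_f/T₂) = 555.014 × ln(372.8/316) = 91.74 J/K.
ΔS_total = -63.81 + 91.74 = 27.9 J/K.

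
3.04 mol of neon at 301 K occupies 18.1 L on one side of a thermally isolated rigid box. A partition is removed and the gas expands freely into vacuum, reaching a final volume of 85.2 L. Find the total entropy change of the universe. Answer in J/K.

ΔS_universe = 39.2 J/K

For an ideal gas in free expansion Q = 0 and W = 0, so T is unchanged.
Entropy is a state function; using a reversible isothermal path, ΔS_gas = nR ln(V₂/V₁) = 3.04 × 8.314 × ln(85.2/18.1) = 39.2 J/K.
The insulated surroundings exchange no heat, so ΔS_surr = 0 and ΔS_universe = ΔS_gas.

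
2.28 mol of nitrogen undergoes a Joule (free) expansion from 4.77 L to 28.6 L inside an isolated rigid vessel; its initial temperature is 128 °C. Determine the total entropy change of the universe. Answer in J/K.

ΔS_universe = 34 J/K

For an ideal gas in free expansion Q = 0 and W = 0, so T is unchanged.
Entropy is a state function; using a reversible isothermal path, ΔS_gas = nR ln(V₂/V₁) = 2.28 × 8.314 × ln(28.6/4.77) = 34 J/K.
The insulated surroundings exchange no heat, so ΔS_surr = 0 and ΔS_universe = ΔS_gas.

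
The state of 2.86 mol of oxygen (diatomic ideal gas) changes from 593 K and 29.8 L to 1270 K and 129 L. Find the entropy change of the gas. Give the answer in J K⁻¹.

Entropy is a state function: ΔS = nC_V ln(T₂/T₁) + nR ln(V₂/V₁), with C_V = 5R/2 = 20.79 J mol⁻¹ K⁻¹ for a diatomic ideal gas.
ΔS = 2.86 × [20.79 × ln(1270/593) + 8.314 × ln(129/29.8)] = 80.1 J/K.

ΔS = 80.1 J/K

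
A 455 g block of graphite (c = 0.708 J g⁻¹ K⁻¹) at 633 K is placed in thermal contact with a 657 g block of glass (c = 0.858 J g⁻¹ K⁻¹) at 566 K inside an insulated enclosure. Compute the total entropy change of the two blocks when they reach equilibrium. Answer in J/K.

ΔS_total = 1.3 J/K

Energy balance: T_f = (m₁c₁T₁ + m₂c₂T₂)/(m₁c₁ + m₂c₂) = 590.36 K.
ΔS₁ = m₁c₁ ln(T_f/T₁) = 322.14 × ln(590.36/633) = -22.46 J/K.
ΔS₂ = m₂c₂ ln(T_f/T₂) = 563.706 × ln(590.36/566) = 23.76 J/K.
ΔS_total = -22.46 + 23.76 = 1.3 J/K.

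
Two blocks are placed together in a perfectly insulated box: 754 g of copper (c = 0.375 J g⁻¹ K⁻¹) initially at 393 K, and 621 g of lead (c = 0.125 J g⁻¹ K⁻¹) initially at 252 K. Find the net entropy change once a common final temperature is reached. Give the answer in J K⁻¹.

ΔS_total = 5.51 J/K

Energy balance: T_f = (m₁c₁T₁ + m₂c₂T₂)/(m₁c₁ + m₂c₂) = 362.63 K.
ΔS₁ = m₁c₁ ln(T_f/T₁) = 282.75 × ln(362.63/393) = -22.74 J/K.
ΔS₂ = m₂c₂ ln(T_f/T₂) = 77.625 × ln(362.63/252) = 28.25 J/K.
ΔS_total = -22.74 + 28.25 = 5.51 J/K.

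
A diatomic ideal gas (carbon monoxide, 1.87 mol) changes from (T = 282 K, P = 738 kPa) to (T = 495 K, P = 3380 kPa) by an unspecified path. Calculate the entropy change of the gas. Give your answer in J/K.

ΔS = nC_p ln(T₂/T₁) − nR ln(P₂/P₁), with C_p = 7R/2 = 29.1 J mol⁻¹ K⁻¹ for a diatomic ideal gas.
ΔS = 1.87 × [29.1 × ln(495/282) − 8.314 × ln(3380/738)] = 6.96 J/K.

ΔS = 6.96 J/K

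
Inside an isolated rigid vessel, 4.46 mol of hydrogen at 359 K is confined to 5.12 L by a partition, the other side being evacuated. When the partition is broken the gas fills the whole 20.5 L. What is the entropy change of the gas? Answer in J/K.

ΔS_gas = 51.4 J/K

No heat is exchanged and no work is done, so the ideal-gas temperature stays constant.
Entropy is a state function; using a reversible isothermal path, ΔS_gas = nR ln(V₂/V₁) = 4.46 × 8.314 × ln(20.5/5.12) = 51.4 J/K.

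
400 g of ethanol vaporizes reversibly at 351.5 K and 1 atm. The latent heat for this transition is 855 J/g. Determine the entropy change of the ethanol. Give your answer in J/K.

ΔS = 973 J/K

Heat absorbed by the substance: Q = mL = 400 × 855 = 342000 J.
At constant T, ΔS = Q_rev/T = 342000 / 351.5 = 973 J/K.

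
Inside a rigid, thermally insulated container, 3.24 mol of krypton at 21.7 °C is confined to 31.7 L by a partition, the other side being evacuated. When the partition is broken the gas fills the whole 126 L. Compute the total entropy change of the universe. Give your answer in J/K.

For an ideal gas in free expansion Q = 0 and W = 0, so T is unchanged.
Entropy is a state function; using a reversible isothermal path, ΔS_gas = nR ln(V₂/V₁) = 3.24 × 8.314 × ln(126/31.7) = 37.2 J/K.
The insulated surroundings exchange no heat, so ΔS_surr = 0 and ΔS_universe = ΔS_gas.

ΔS_universe = 37.2 J/K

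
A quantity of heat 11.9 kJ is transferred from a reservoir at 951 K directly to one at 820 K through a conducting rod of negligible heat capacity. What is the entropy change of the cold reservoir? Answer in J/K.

ΔS_cold = 14.5 J/K

The cold reservoir gains heat Q, so ΔS_cold = +Q/T_C = 11900/820 = 14.5 J/K.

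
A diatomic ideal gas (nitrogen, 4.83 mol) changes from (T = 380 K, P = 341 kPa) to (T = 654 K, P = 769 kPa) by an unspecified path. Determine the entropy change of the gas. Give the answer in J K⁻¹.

ΔS = 43.7 J/K

ΔS = nC_p ln(T₂/T₁) − nR ln(P₂/P₁), with C_p = 7R/2 = 29.1 J mol⁻¹ K⁻¹ for a diatomic ideal gas.
ΔS = 4.83 × [29.1 × ln(654/380) − 8.314 × ln(769/341)] = 43.7 J/K.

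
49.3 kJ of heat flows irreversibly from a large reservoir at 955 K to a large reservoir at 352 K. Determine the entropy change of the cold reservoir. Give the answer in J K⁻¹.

The cold reservoir gains heat Q, so ΔS_cold = +Q/T_C = 49300/352 = 140 J/K.

ΔS_cold = 140 J/K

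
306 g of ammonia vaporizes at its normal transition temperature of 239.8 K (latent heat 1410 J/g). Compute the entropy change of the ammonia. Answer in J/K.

Heat absorbed by the substance: Q = mL = 306 × 1410 = 431460 J.
At constant T, ΔS = Q_rev/T = 431460 / 239.8 = 1800 J/K.

ΔS = 1800 J/K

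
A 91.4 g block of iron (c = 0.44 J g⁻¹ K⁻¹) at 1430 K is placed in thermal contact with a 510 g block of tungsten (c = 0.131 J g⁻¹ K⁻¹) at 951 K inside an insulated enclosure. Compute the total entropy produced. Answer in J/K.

Energy balance: T_f = (m₁c₁T₁ + m₂c₂T₂)/(m₁c₁ + m₂c₂) = 1131 K.
ΔS₁ = m₁c₁ ln(T_f/T₁) = 40.216 × ln(1131/1430) = -9.434 J/K.
ΔS₂ = m₂c₂ ln(T_f/T₂) = 66.81 × ln(1131/951) = 11.58 J/K.
ΔS_total = -9.434 + 11.58 = 2.15 J/K.

ΔS_total = 2.15 J/K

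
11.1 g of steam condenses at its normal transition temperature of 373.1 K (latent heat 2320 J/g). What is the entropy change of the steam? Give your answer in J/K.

Heat released by the substance: Q = −mL = −11.1 × 2320 = −25752 J.
At constant T, ΔS = Q_rev/T = −25752 / 373.1 = -69 J/K.

ΔS = -69 J/K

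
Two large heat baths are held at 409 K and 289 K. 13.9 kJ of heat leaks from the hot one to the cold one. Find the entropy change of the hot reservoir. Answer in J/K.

The hot reservoir loses heat Q, so ΔS_hot = −Q/T_H = −13900/409 = -34 J/K.

ΔS_hot = -34 J/K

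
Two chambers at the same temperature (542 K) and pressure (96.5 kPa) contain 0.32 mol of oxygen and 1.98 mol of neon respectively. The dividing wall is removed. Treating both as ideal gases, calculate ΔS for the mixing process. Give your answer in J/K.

Mole fractions: x_A = 0.32/2.3 = 0.139, x_B = 0.861.
ΔS_mix = −R(n_A ln x_A + n_B ln x_B) = −8.314 × (0.32 ln 0.139 + 1.98 ln 0.861) = 7.71 J/K.

ΔS_mix = 7.71 J/K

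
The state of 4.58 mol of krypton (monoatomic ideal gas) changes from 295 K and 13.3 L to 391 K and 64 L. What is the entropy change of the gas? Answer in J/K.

ΔS = 75.9 J/K

Entropy is a state function: ΔS = nC_V ln(T₂/T₁) + nR ln(V₂/V₁), with C_V = 3R/2 = 12.47 J mol⁻¹ K⁻¹ for a monoatomic ideal gas.
ΔS = 4.58 × [12.47 × ln(391/295) + 8.314 × ln(64/13.3)] = 75.9 J/K.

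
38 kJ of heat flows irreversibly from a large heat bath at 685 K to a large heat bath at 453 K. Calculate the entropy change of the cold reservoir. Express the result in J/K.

The cold reservoir gains heat Q, so ΔS_cold = +Q/T_C = 38000/453 = 83.9 J/K.

ΔS_cold = 83.9 J/K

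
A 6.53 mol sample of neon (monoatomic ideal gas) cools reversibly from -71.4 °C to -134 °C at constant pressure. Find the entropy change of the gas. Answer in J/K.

In kelvin: T₁ = 201.75 K, T₂ = 139.15 K. At constant pressure, ΔS = nC_p ln(T₂/T₁) with C_p = 5R/2 = 20.79 J mol⁻¹ K⁻¹.
ΔS = 6.53 × 20.79 × ln(139.15/201.75) = -50.4 J/K.

ΔS = -50.4 J/K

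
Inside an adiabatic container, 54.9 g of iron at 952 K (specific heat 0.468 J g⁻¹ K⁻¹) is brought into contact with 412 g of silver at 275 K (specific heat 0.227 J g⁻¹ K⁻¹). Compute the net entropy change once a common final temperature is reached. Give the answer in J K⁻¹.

ΔS_total = 18.8 J/K

Energy balance: T_f = (m₁c₁T₁ + m₂c₂T₂)/(m₁c₁ + m₂c₂) = 420.9 K.
ΔS₁ = m₁c₁ ln(T_f/T₁) = 25.6932 × ln(420.9/952) = -20.97 J/K.
ΔS₂ = m₂c₂ ln(T_f/T₂) = 93.524 × ln(420.9/275) = 39.81 J/K.
ΔS_total = -20.97 + 39.81 = 18.8 J/K.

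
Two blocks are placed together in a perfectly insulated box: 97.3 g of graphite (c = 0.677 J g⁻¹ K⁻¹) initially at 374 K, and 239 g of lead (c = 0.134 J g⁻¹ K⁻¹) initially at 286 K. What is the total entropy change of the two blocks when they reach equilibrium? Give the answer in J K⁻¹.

ΔS_total = 0.75 J/K

Energy balance: T_f = (m₁c₁T₁ + m₂c₂T₂)/(m₁c₁ + m₂c₂) = 345.21 K.
ΔS₁ = m₁c₁ ln(T_f/T₁) = 65.8721 × ln(345.21/374) = -5.276 J/K.
ΔS₂ = m₂c₂ ln(T_f/T₂) = 32.026 × ln(345.21/286) = 6.026 J/K.
ΔS_total = -5.276 + 6.026 = 0.75 J/K.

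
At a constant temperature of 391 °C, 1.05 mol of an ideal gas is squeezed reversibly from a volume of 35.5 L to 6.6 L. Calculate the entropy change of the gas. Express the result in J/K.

For an isothermal ideal gas ΔS_gas = nR ln(V₂/V₁) = 1.05 × 8.314 × ln(6.6/35.5) = -14.7 J/K.

ΔS_gas = -14.7 J/K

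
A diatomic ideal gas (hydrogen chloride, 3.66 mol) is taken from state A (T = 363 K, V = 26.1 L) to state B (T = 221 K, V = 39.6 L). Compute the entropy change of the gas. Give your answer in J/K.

ΔS = -25.1 J/K

Entropy is a state function: ΔS = nC_V ln(T₂/T₁) + nR ln(V₂/V₁), with C_V = 5R/2 = 20.79 J mol⁻¹ K⁻¹ for a diatomic ideal gas.
ΔS = 3.66 × [20.79 × ln(221/363) + 8.314 × ln(39.6/26.1)] = -25.1 J/K.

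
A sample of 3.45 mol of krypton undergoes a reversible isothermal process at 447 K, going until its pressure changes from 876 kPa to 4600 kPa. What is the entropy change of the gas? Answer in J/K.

ΔS_gas = -47.6 J/K

For an isothermal ideal gas ΔS_gas = nR ln(P₁/P₂) = 3.45 × 8.314 × ln(876/4600) = -47.6 J/K.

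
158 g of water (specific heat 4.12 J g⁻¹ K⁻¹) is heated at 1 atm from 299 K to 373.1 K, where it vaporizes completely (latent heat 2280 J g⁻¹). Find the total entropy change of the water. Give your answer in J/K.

ΔS = 1110 J/K

Warming step: ΔS₁ = m c ln(T_tr/T_i) = 158 × 4.12 × ln(373.1/299) = 144.1 J/K.
Phase change: ΔS₂ = +mL/T_tr = 158 × 2280 / 373.1 = 965.5 J/K.
ΔS_total = (144.1) + (965.5) = 1110 J/K.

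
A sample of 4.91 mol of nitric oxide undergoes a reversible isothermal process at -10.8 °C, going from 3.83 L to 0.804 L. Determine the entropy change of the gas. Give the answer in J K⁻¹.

For an isothermal ideal gas ΔS_gas = nR ln(V₂/V₁) = 4.91 × 8.314 × ln(0.804/3.83) = -63.7 J/K.

ΔS_gas = -63.7 J/K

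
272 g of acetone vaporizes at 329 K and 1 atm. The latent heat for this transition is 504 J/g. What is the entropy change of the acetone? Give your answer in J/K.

ΔS = 417 J/K

Heat absorbed by the substance: Q = mL = 272 × 504 = 137088 J.
At constant T, ΔS = Q_rev/T = 137088 / 329 = 417 J/K.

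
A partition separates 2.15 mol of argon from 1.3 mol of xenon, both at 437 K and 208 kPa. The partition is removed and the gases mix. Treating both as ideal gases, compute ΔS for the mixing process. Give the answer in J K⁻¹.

ΔS_mix = 19 J/K

Mole fractions: x_A = 2.15/3.45 = 0.623, x_B = 0.377.
ΔS_mix = −R(n_A ln x_A + n_B ln x_B) = −8.314 × (2.15 ln 0.623 + 1.3 ln 0.377) = 19 J/K.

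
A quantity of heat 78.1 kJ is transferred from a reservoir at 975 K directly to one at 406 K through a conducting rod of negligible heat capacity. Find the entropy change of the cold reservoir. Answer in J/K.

ΔS_cold = 192 J/K

The cold reservoir gains heat Q, so ΔS_cold = +Q/T_C = 78100/406 = 192 J/K.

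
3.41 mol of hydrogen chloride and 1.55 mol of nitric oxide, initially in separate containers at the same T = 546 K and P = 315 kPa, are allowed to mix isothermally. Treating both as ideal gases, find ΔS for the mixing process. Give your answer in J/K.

Mole fractions: x_A = 3.41/4.96 = 0.688, x_B = 0.312.
ΔS_mix = −R(n_A ln x_A + n_B ln x_B) = −8.314 × (3.41 ln 0.688 + 1.55 ln 0.312) = 25.6 J/K.

ΔS_mix = 25.6 J/K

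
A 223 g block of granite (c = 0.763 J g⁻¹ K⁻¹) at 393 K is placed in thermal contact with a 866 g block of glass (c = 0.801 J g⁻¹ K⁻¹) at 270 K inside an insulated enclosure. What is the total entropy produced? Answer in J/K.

ΔS_total = 10.4 J/K

Energy balance: T_f = (m₁c₁T₁ + m₂c₂T₂)/(m₁c₁ + m₂c₂) = 294.23 K.
ΔS₁ = m₁c₁ ln(T_f/T₁) = 170.149 × ln(294.23/393) = -49.25 J/K.
ΔS₂ = m₂c₂ ln(T_f/T₂) = 693.666 × ln(294.23/270) = 59.61 J/K.
ΔS_total = -49.25 + 59.61 = 10.4 J/K.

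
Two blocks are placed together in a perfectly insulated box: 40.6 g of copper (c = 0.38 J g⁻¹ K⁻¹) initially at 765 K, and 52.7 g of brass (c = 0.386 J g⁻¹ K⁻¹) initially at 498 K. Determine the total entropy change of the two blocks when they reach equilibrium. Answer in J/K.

Energy balance: T_f = (m₁c₁T₁ + m₂c₂T₂)/(m₁c₁ + m₂c₂) = 613.16 K.
ΔS₁ = m₁c₁ ln(T_f/T₁) = 15.428 × ln(613.16/765) = -3.4135 J/K.
ΔS₂ = m₂c₂ ln(T_f/T₂) = 20.3422 × ln(613.16/498) = 4.2317 J/K.
ΔS_total = -3.4135 + 4.2317 = 0.818 J/K.

ΔS_total = 0.818 J/K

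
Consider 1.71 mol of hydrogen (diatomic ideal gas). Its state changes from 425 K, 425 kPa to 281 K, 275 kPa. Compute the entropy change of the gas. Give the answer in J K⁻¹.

ΔS = -14.4 J/K

ΔS = nC_p ln(T₂/T₁) − nR ln(P₂/P₁), with C_p = 7R/2 = 29.1 J mol⁻¹ K⁻¹ for a diatomic ideal gas.
ΔS = 1.71 × [29.1 × ln(281/425) − 8.314 × ln(275/425)] = -14.4 J/K.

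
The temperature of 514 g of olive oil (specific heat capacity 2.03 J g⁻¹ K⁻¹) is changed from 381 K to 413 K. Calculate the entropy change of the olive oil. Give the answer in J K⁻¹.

ΔS = 84.1 J/K

ΔS = ∫dQ_rev/T = m c ln(T₂/T₁) = 514 × 2.03 × ln(413/381) = 84.1 J/K.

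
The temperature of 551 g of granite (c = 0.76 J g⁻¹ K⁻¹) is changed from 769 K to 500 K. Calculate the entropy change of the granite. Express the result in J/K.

ΔS = ∫dQ_rev/T = m c ln(T₂/T₁) = 551 × 0.76 × ln(500/769) = -180 J/K.

ΔS = -180 J/K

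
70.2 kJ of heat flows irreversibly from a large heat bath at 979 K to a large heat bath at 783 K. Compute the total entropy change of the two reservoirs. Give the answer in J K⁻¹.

ΔS_total = 17.9 J/K

ΔS_hot = −Q/T_H = −70200/979 = -71.706 J/K and ΔS_cold = +Q/T_C = 70200/783 = 89.655 J/K.
ΔS_total = -71.706 + 89.655 = 17.9 J/K, positive as the second law requires.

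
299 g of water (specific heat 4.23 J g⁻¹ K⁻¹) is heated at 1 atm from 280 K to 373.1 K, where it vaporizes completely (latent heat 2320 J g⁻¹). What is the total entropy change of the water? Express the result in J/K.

Warming step: ΔS₁ = m c ln(T_tr/T_i) = 299 × 4.23 × ln(373.1/280) = 363.1 J/K.
Phase change: ΔS₂ = +mL/T_tr = 299 × 2320 / 373.1 = 1859 J/K.
ΔS_total = (363.1) + (1859) = 2220 J/K.

ΔS = 2220 J/K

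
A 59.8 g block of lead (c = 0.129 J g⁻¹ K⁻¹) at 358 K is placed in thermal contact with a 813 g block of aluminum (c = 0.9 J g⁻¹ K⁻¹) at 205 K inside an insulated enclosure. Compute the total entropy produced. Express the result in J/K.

Energy balance: T_f = (m₁c₁T₁ + m₂c₂T₂)/(m₁c₁ + m₂c₂) = 206.6 K.
ΔS₁ = m₁c₁ ln(T_f/T₁) = 7.7142 × ln(206.6/358) = -4.241 J/K.
ΔS₂ = m₂c₂ ln(T_f/T₂) = 731.7 × ln(206.6/205) = 5.675 J/K.
ΔS_total = -4.241 + 5.675 = 1.43 J/K.

ΔS_total = 1.43 J/K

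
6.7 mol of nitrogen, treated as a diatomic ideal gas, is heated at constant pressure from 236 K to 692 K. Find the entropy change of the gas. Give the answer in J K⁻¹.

At constant pressure, ΔS = nC_p ln(T₂/T₁) with C_p = 7R/2 = 29.1 J mol⁻¹ K⁻¹.
ΔS = 6.7 × 29.1 × ln(692/236) = 210 J/K.

ΔS = 210 J/K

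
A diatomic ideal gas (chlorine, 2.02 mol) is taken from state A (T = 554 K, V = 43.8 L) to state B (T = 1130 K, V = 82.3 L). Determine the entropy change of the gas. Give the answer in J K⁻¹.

Entropy is a state function: ΔS = nC_V ln(T₂/T₁) + nR ln(V₂/V₁), with C_V = 5R/2 = 20.79 J mol⁻¹ K⁻¹ for a diatomic ideal gas.
ΔS = 2.02 × [20.79 × ln(1130/554) + 8.314 × ln(82.3/43.8)] = 40.5 J/K.

ΔS = 40.5 J/K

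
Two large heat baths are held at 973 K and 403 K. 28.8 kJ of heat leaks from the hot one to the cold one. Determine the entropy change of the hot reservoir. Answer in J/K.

The hot reservoir loses heat Q, so ΔS_hot = −Q/T_H = −28800/973 = -29.6 J/K.

ΔS_hot = -29.6 J/K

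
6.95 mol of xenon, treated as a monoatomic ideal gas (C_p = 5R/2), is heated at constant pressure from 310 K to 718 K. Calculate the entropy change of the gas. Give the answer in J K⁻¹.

At constant pressure, ΔS = nC_p ln(T₂/T₁) with C_p = 5R/2 = 20.79 J mol⁻¹ K⁻¹.
ΔS = 6.95 × 20.79 × ln(718/310) = 121 J/K.

ΔS = 121 J/K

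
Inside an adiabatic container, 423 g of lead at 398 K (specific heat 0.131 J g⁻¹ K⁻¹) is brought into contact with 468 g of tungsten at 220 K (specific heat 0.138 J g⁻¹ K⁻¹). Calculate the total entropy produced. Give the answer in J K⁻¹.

ΔS_total = 5.24 J/K

Energy balance: T_f = (m₁c₁T₁ + m₂c₂T₂)/(m₁c₁ + m₂c₂) = 302.2 K.
ΔS₁ = m₁c₁ ln(T_f/T₁) = 55.413 × ln(302.2/398) = -15.26 J/K.
ΔS₂ = m₂c₂ ln(T_f/T₂) = 64.584 × ln(302.2/220) = 20.5 J/K.
ΔS_total = -15.26 + 20.5 = 5.24 J/K.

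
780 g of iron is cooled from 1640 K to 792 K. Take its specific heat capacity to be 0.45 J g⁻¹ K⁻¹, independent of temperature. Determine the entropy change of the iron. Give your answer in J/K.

ΔS = -255 J/K

ΔS = ∫dQ_rev/T = m c ln(T₂/T₁) = 780 × 0.45 × ln(792/1640) = -255 J/K.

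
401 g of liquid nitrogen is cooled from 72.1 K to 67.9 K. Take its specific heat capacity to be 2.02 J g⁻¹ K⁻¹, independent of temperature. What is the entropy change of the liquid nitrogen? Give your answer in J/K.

ΔS = ∫dQ_rev/T = m c ln(T₂/T₁) = 401 × 2.02 × ln(67.9/72.1) = -48.6 J/K.

ΔS = -48.6 J/K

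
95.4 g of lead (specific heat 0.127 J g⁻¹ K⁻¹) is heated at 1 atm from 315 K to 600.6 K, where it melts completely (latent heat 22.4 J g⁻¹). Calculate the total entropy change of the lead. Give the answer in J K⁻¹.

ΔS = 11.4 J/K

Warming step: ΔS₁ = m c ln(T_tr/T_i) = 95.4 × 0.127 × ln(600.6/315) = 7.819 J/K.
Phase change: ΔS₂ = +mL/T_tr = 95.4 × 22.4 / 600.6 = 3.558 J/K.
ΔS_total = (7.819) + (3.558) = 11.4 J/K.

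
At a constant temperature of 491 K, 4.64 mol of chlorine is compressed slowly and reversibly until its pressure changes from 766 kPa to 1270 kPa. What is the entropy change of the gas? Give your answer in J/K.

ΔS_gas = -19.5 J/K

For an isothermal ideal gas ΔS_gas = nR ln(P₁/P₂) = 4.64 × 8.314 × ln(766/1270) = -19.5 J/K.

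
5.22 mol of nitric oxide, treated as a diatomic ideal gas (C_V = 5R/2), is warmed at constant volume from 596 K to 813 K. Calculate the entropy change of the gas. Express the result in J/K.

At constant volume, ΔS = nC_V ln(T₂/T₁) with C_V = 5R/2 = 20.79 J mol⁻¹ K⁻¹.
ΔS = 5.22 × 20.79 × ln(813/596) = 33.7 J/K.

ΔS = 33.7 J/K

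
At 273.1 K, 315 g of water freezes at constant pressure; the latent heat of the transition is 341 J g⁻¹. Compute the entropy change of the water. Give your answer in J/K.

ΔS = -393 J/K

Heat released by the substance: Q = −mL = −315 × 341 = −107415 J.
At constant T, ΔS = Q_rev/T = −107415 / 273.1 = -393 J/K.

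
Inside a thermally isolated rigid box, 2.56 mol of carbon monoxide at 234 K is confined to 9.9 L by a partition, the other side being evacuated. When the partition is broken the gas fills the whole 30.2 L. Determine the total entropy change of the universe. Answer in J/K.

ΔS_universe = 23.7 J/K

No heat is exchanged and no work is done, so the ideal-gas temperature stays constant.
Entropy is a state function; using a reversible isothermal path, ΔS_gas = nR ln(V₂/V₁) = 2.56 × 8.314 × ln(30.2/9.9) = 23.7 J/K.
The insulated surroundings exchange no heat, so ΔS_surr = 0 and ΔS_universe = ΔS_gas.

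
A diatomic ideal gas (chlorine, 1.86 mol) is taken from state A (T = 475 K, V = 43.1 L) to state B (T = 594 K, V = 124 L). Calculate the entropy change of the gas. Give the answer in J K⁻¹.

Entropy is a state function: ΔS = nC_V ln(T₂/T₁) + nR ln(V₂/V₁), with C_V = 5R/2 = 20.79 J mol⁻¹ K⁻¹ for a diatomic ideal gas.
ΔS = 1.86 × [20.79 × ln(594/475) + 8.314 × ln(124/43.1)] = 25 J/K.

ΔS = 25 J/K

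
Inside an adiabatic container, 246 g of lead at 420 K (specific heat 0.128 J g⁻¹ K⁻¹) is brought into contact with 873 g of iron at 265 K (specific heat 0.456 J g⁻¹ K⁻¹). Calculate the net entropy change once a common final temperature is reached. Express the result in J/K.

ΔS_total = 3.53 J/K

Energy balance: T_f = (m₁c₁T₁ + m₂c₂T₂)/(m₁c₁ + m₂c₂) = 276.36 K.
ΔS₁ = m₁c₁ ln(T_f/T₁) = 31.488 × ln(276.36/420) = -13.18 J/K.
ΔS₂ = m₂c₂ ln(T_f/T₂) = 398.088 × ln(276.36/265) = 16.71 J/K.
ΔS_total = -13.18 + 16.71 = 3.53 J/K.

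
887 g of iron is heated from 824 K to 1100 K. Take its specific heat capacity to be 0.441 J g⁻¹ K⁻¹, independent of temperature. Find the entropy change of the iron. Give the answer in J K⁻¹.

ΔS = 113 J/K

ΔS = ∫dQ_rev/T = m c ln(T₂/T₁) = 887 × 0.441 × ln(1100/824) = 113 J/K.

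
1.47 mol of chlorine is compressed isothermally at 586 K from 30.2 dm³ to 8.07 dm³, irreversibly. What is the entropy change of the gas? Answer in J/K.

Entropy is a state function, so ΔS_gas depends only on the end states.
For an isothermal ideal gas ΔS_gas = nR ln(V₂/V₁) = 1.47 × 8.314 × ln(8.07/30.2) = -16.1 J/K.

ΔS_gas = -16.1 J/K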